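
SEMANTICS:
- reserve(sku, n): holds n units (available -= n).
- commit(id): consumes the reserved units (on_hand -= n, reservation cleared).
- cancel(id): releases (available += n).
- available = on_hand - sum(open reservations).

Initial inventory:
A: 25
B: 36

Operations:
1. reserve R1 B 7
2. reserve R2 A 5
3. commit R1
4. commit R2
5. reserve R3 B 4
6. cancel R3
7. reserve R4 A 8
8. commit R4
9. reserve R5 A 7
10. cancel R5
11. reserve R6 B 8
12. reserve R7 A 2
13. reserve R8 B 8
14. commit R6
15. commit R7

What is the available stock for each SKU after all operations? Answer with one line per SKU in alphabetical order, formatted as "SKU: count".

Step 1: reserve R1 B 7 -> on_hand[A=25 B=36] avail[A=25 B=29] open={R1}
Step 2: reserve R2 A 5 -> on_hand[A=25 B=36] avail[A=20 B=29] open={R1,R2}
Step 3: commit R1 -> on_hand[A=25 B=29] avail[A=20 B=29] open={R2}
Step 4: commit R2 -> on_hand[A=20 B=29] avail[A=20 B=29] open={}
Step 5: reserve R3 B 4 -> on_hand[A=20 B=29] avail[A=20 B=25] open={R3}
Step 6: cancel R3 -> on_hand[A=20 B=29] avail[A=20 B=29] open={}
Step 7: reserve R4 A 8 -> on_hand[A=20 B=29] avail[A=12 B=29] open={R4}
Step 8: commit R4 -> on_hand[A=12 B=29] avail[A=12 B=29] open={}
Step 9: reserve R5 A 7 -> on_hand[A=12 B=29] avail[A=5 B=29] open={R5}
Step 10: cancel R5 -> on_hand[A=12 B=29] avail[A=12 B=29] open={}
Step 11: reserve R6 B 8 -> on_hand[A=12 B=29] avail[A=12 B=21] open={R6}
Step 12: reserve R7 A 2 -> on_hand[A=12 B=29] avail[A=10 B=21] open={R6,R7}
Step 13: reserve R8 B 8 -> on_hand[A=12 B=29] avail[A=10 B=13] open={R6,R7,R8}
Step 14: commit R6 -> on_hand[A=12 B=21] avail[A=10 B=13] open={R7,R8}
Step 15: commit R7 -> on_hand[A=10 B=21] avail[A=10 B=13] open={R8}

Answer: A: 10
B: 13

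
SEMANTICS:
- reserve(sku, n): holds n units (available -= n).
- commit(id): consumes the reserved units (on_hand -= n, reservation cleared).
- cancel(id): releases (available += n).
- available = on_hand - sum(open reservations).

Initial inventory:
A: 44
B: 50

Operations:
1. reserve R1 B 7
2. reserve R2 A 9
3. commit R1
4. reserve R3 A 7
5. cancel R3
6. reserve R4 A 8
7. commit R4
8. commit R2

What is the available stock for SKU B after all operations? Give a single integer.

Answer: 43

Derivation:
Step 1: reserve R1 B 7 -> on_hand[A=44 B=50] avail[A=44 B=43] open={R1}
Step 2: reserve R2 A 9 -> on_hand[A=44 B=50] avail[A=35 B=43] open={R1,R2}
Step 3: commit R1 -> on_hand[A=44 B=43] avail[A=35 B=43] open={R2}
Step 4: reserve R3 A 7 -> on_hand[A=44 B=43] avail[A=28 B=43] open={R2,R3}
Step 5: cancel R3 -> on_hand[A=44 B=43] avail[A=35 B=43] open={R2}
Step 6: reserve R4 A 8 -> on_hand[A=44 B=43] avail[A=27 B=43] open={R2,R4}
Step 7: commit R4 -> on_hand[A=36 B=43] avail[A=27 B=43] open={R2}
Step 8: commit R2 -> on_hand[A=27 B=43] avail[A=27 B=43] open={}
Final available[B] = 43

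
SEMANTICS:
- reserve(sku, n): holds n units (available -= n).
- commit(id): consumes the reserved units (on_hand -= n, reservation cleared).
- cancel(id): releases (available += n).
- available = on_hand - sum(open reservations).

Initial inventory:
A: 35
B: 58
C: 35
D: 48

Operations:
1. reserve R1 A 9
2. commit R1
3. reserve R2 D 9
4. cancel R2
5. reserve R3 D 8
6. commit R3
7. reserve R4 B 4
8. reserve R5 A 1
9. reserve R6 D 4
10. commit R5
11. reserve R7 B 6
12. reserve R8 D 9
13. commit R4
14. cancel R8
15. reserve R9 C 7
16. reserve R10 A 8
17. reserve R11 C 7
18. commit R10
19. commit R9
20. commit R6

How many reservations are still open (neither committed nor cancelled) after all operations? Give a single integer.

Answer: 2

Derivation:
Step 1: reserve R1 A 9 -> on_hand[A=35 B=58 C=35 D=48] avail[A=26 B=58 C=35 D=48] open={R1}
Step 2: commit R1 -> on_hand[A=26 B=58 C=35 D=48] avail[A=26 B=58 C=35 D=48] open={}
Step 3: reserve R2 D 9 -> on_hand[A=26 B=58 C=35 D=48] avail[A=26 B=58 C=35 D=39] open={R2}
Step 4: cancel R2 -> on_hand[A=26 B=58 C=35 D=48] avail[A=26 B=58 C=35 D=48] open={}
Step 5: reserve R3 D 8 -> on_hand[A=26 B=58 C=35 D=48] avail[A=26 B=58 C=35 D=40] open={R3}
Step 6: commit R3 -> on_hand[A=26 B=58 C=35 D=40] avail[A=26 B=58 C=35 D=40] open={}
Step 7: reserve R4 B 4 -> on_hand[A=26 B=58 C=35 D=40] avail[A=26 B=54 C=35 D=40] open={R4}
Step 8: reserve R5 A 1 -> on_hand[A=26 B=58 C=35 D=40] avail[A=25 B=54 C=35 D=40] open={R4,R5}
Step 9: reserve R6 D 4 -> on_hand[A=26 B=58 C=35 D=40] avail[A=25 B=54 C=35 D=36] open={R4,R5,R6}
Step 10: commit R5 -> on_hand[A=25 B=58 C=35 D=40] avail[A=25 B=54 C=35 D=36] open={R4,R6}
Step 11: reserve R7 B 6 -> on_hand[A=25 B=58 C=35 D=40] avail[A=25 B=48 C=35 D=36] open={R4,R6,R7}
Step 12: reserve R8 D 9 -> on_hand[A=25 B=58 C=35 D=40] avail[A=25 B=48 C=35 D=27] open={R4,R6,R7,R8}
Step 13: commit R4 -> on_hand[A=25 B=54 C=35 D=40] avail[A=25 B=48 C=35 D=27] open={R6,R7,R8}
Step 14: cancel R8 -> on_hand[A=25 B=54 C=35 D=40] avail[A=25 B=48 C=35 D=36] open={R6,R7}
Step 15: reserve R9 C 7 -> on_hand[A=25 B=54 C=35 D=40] avail[A=25 B=48 C=28 D=36] open={R6,R7,R9}
Step 16: reserve R10 A 8 -> on_hand[A=25 B=54 C=35 D=40] avail[A=17 B=48 C=28 D=36] open={R10,R6,R7,R9}
Step 17: reserve R11 C 7 -> on_hand[A=25 B=54 C=35 D=40] avail[A=17 B=48 C=21 D=36] open={R10,R11,R6,R7,R9}
Step 18: commit R10 -> on_hand[A=17 B=54 C=35 D=40] avail[A=17 B=48 C=21 D=36] open={R11,R6,R7,R9}
Step 19: commit R9 -> on_hand[A=17 B=54 C=28 D=40] avail[A=17 B=48 C=21 D=36] open={R11,R6,R7}
Step 20: commit R6 -> on_hand[A=17 B=54 C=28 D=36] avail[A=17 B=48 C=21 D=36] open={R11,R7}
Open reservations: ['R11', 'R7'] -> 2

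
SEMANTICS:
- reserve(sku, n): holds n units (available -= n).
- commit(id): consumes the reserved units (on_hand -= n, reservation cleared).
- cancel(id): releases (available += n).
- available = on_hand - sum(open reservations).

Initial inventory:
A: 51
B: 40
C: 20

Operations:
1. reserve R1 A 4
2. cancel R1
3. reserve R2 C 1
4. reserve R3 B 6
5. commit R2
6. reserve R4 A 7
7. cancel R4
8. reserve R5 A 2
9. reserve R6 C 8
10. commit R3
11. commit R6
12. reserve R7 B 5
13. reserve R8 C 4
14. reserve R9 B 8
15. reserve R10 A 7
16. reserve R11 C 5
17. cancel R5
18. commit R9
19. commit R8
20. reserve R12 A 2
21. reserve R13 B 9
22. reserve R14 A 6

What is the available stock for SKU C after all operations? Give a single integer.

Step 1: reserve R1 A 4 -> on_hand[A=51 B=40 C=20] avail[A=47 B=40 C=20] open={R1}
Step 2: cancel R1 -> on_hand[A=51 B=40 C=20] avail[A=51 B=40 C=20] open={}
Step 3: reserve R2 C 1 -> on_hand[A=51 B=40 C=20] avail[A=51 B=40 C=19] open={R2}
Step 4: reserve R3 B 6 -> on_hand[A=51 B=40 C=20] avail[A=51 B=34 C=19] open={R2,R3}
Step 5: commit R2 -> on_hand[A=51 B=40 C=19] avail[A=51 B=34 C=19] open={R3}
Step 6: reserve R4 A 7 -> on_hand[A=51 B=40 C=19] avail[A=44 B=34 C=19] open={R3,R4}
Step 7: cancel R4 -> on_hand[A=51 B=40 C=19] avail[A=51 B=34 C=19] open={R3}
Step 8: reserve R5 A 2 -> on_hand[A=51 B=40 C=19] avail[A=49 B=34 C=19] open={R3,R5}
Step 9: reserve R6 C 8 -> on_hand[A=51 B=40 C=19] avail[A=49 B=34 C=11] open={R3,R5,R6}
Step 10: commit R3 -> on_hand[A=51 B=34 C=19] avail[A=49 B=34 C=11] open={R5,R6}
Step 11: commit R6 -> on_hand[A=51 B=34 C=11] avail[A=49 B=34 C=11] open={R5}
Step 12: reserve R7 B 5 -> on_hand[A=51 B=34 C=11] avail[A=49 B=29 C=11] open={R5,R7}
Step 13: reserve R8 C 4 -> on_hand[A=51 B=34 C=11] avail[A=49 B=29 C=7] open={R5,R7,R8}
Step 14: reserve R9 B 8 -> on_hand[A=51 B=34 C=11] avail[A=49 B=21 C=7] open={R5,R7,R8,R9}
Step 15: reserve R10 A 7 -> on_hand[A=51 B=34 C=11] avail[A=42 B=21 C=7] open={R10,R5,R7,R8,R9}
Step 16: reserve R11 C 5 -> on_hand[A=51 B=34 C=11] avail[A=42 B=21 C=2] open={R10,R11,R5,R7,R8,R9}
Step 17: cancel R5 -> on_hand[A=51 B=34 C=11] avail[A=44 B=21 C=2] open={R10,R11,R7,R8,R9}
Step 18: commit R9 -> on_hand[A=51 B=26 C=11] avail[A=44 B=21 C=2] open={R10,R11,R7,R8}
Step 19: commit R8 -> on_hand[A=51 B=26 C=7] avail[A=44 B=21 C=2] open={R10,R11,R7}
Step 20: reserve R12 A 2 -> on_hand[A=51 B=26 C=7] avail[A=42 B=21 C=2] open={R10,R11,R12,R7}
Step 21: reserve R13 B 9 -> on_hand[A=51 B=26 C=7] avail[A=42 B=12 C=2] open={R10,R11,R12,R13,R7}
Step 22: reserve R14 A 6 -> on_hand[A=51 B=26 C=7] avail[A=36 B=12 C=2] open={R10,R11,R12,R13,R14,R7}
Final available[C] = 2

Answer: 2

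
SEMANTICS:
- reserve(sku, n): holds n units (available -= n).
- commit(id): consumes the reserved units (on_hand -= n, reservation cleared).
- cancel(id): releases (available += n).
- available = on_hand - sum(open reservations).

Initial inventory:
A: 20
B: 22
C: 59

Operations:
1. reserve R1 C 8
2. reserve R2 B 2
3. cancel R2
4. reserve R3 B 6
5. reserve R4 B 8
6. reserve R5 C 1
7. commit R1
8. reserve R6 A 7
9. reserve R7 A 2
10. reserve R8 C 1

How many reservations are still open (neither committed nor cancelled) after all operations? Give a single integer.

Step 1: reserve R1 C 8 -> on_hand[A=20 B=22 C=59] avail[A=20 B=22 C=51] open={R1}
Step 2: reserve R2 B 2 -> on_hand[A=20 B=22 C=59] avail[A=20 B=20 C=51] open={R1,R2}
Step 3: cancel R2 -> on_hand[A=20 B=22 C=59] avail[A=20 B=22 C=51] open={R1}
Step 4: reserve R3 B 6 -> on_hand[A=20 B=22 C=59] avail[A=20 B=16 C=51] open={R1,R3}
Step 5: reserve R4 B 8 -> on_hand[A=20 B=22 C=59] avail[A=20 B=8 C=51] open={R1,R3,R4}
Step 6: reserve R5 C 1 -> on_hand[A=20 B=22 C=59] avail[A=20 B=8 C=50] open={R1,R3,R4,R5}
Step 7: commit R1 -> on_hand[A=20 B=22 C=51] avail[A=20 B=8 C=50] open={R3,R4,R5}
Step 8: reserve R6 A 7 -> on_hand[A=20 B=22 C=51] avail[A=13 B=8 C=50] open={R3,R4,R5,R6}
Step 9: reserve R7 A 2 -> on_hand[A=20 B=22 C=51] avail[A=11 B=8 C=50] open={R3,R4,R5,R6,R7}
Step 10: reserve R8 C 1 -> on_hand[A=20 B=22 C=51] avail[A=11 B=8 C=49] open={R3,R4,R5,R6,R7,R8}
Open reservations: ['R3', 'R4', 'R5', 'R6', 'R7', 'R8'] -> 6

Answer: 6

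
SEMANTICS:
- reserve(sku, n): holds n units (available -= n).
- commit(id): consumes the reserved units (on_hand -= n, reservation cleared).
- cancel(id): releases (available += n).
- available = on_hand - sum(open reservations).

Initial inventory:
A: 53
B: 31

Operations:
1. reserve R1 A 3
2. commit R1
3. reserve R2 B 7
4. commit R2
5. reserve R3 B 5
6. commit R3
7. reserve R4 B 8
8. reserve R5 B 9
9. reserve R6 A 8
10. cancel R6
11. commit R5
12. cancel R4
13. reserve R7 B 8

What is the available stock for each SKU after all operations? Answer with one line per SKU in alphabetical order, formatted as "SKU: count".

Answer: A: 50
B: 2

Derivation:
Step 1: reserve R1 A 3 -> on_hand[A=53 B=31] avail[A=50 B=31] open={R1}
Step 2: commit R1 -> on_hand[A=50 B=31] avail[A=50 B=31] open={}
Step 3: reserve R2 B 7 -> on_hand[A=50 B=31] avail[A=50 B=24] open={R2}
Step 4: commit R2 -> on_hand[A=50 B=24] avail[A=50 B=24] open={}
Step 5: reserve R3 B 5 -> on_hand[A=50 B=24] avail[A=50 B=19] open={R3}
Step 6: commit R3 -> on_hand[A=50 B=19] avail[A=50 B=19] open={}
Step 7: reserve R4 B 8 -> on_hand[A=50 B=19] avail[A=50 B=11] open={R4}
Step 8: reserve R5 B 9 -> on_hand[A=50 B=19] avail[A=50 B=2] open={R4,R5}
Step 9: reserve R6 A 8 -> on_hand[A=50 B=19] avail[A=42 B=2] open={R4,R5,R6}
Step 10: cancel R6 -> on_hand[A=50 B=19] avail[A=50 B=2] open={R4,R5}
Step 11: commit R5 -> on_hand[A=50 B=10] avail[A=50 B=2] open={R4}
Step 12: cancel R4 -> on_hand[A=50 B=10] avail[A=50 B=10] open={}
Step 13: reserve R7 B 8 -> on_hand[A=50 B=10] avail[A=50 B=2] open={R7}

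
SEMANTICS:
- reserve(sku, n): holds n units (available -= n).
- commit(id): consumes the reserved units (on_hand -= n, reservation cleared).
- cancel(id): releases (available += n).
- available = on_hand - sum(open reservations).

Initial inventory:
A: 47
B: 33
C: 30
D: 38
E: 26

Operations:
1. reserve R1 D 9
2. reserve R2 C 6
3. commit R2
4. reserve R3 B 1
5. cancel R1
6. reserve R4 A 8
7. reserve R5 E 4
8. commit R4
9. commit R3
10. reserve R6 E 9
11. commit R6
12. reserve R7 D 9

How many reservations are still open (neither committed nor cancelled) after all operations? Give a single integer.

Answer: 2

Derivation:
Step 1: reserve R1 D 9 -> on_hand[A=47 B=33 C=30 D=38 E=26] avail[A=47 B=33 C=30 D=29 E=26] open={R1}
Step 2: reserve R2 C 6 -> on_hand[A=47 B=33 C=30 D=38 E=26] avail[A=47 B=33 C=24 D=29 E=26] open={R1,R2}
Step 3: commit R2 -> on_hand[A=47 B=33 C=24 D=38 E=26] avail[A=47 B=33 C=24 D=29 E=26] open={R1}
Step 4: reserve R3 B 1 -> on_hand[A=47 B=33 C=24 D=38 E=26] avail[A=47 B=32 C=24 D=29 E=26] open={R1,R3}
Step 5: cancel R1 -> on_hand[A=47 B=33 C=24 D=38 E=26] avail[A=47 B=32 C=24 D=38 E=26] open={R3}
Step 6: reserve R4 A 8 -> on_hand[A=47 B=33 C=24 D=38 E=26] avail[A=39 B=32 C=24 D=38 E=26] open={R3,R4}
Step 7: reserve R5 E 4 -> on_hand[A=47 B=33 C=24 D=38 E=26] avail[A=39 B=32 C=24 D=38 E=22] open={R3,R4,R5}
Step 8: commit R4 -> on_hand[A=39 B=33 C=24 D=38 E=26] avail[A=39 B=32 C=24 D=38 E=22] open={R3,R5}
Step 9: commit R3 -> on_hand[A=39 B=32 C=24 D=38 E=26] avail[A=39 B=32 C=24 D=38 E=22] open={R5}
Step 10: reserve R6 E 9 -> on_hand[A=39 B=32 C=24 D=38 E=26] avail[A=39 B=32 C=24 D=38 E=13] open={R5,R6}
Step 11: commit R6 -> on_hand[A=39 B=32 C=24 D=38 E=17] avail[A=39 B=32 C=24 D=38 E=13] open={R5}
Step 12: reserve R7 D 9 -> on_hand[A=39 B=32 C=24 D=38 E=17] avail[A=39 B=32 C=24 D=29 E=13] open={R5,R7}
Open reservations: ['R5', 'R7'] -> 2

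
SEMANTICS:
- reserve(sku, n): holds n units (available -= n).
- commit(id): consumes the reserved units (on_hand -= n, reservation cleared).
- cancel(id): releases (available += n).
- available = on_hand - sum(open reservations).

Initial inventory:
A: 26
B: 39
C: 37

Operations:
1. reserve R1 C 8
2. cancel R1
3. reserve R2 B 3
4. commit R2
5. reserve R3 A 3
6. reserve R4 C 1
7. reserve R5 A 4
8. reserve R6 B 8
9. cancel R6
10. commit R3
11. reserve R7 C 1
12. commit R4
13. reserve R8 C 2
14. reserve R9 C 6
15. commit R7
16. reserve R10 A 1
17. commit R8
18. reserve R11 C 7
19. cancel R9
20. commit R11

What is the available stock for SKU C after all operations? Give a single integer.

Step 1: reserve R1 C 8 -> on_hand[A=26 B=39 C=37] avail[A=26 B=39 C=29] open={R1}
Step 2: cancel R1 -> on_hand[A=26 B=39 C=37] avail[A=26 B=39 C=37] open={}
Step 3: reserve R2 B 3 -> on_hand[A=26 B=39 C=37] avail[A=26 B=36 C=37] open={R2}
Step 4: commit R2 -> on_hand[A=26 B=36 C=37] avail[A=26 B=36 C=37] open={}
Step 5: reserve R3 A 3 -> on_hand[A=26 B=36 C=37] avail[A=23 B=36 C=37] open={R3}
Step 6: reserve R4 C 1 -> on_hand[A=26 B=36 C=37] avail[A=23 B=36 C=36] open={R3,R4}
Step 7: reserve R5 A 4 -> on_hand[A=26 B=36 C=37] avail[A=19 B=36 C=36] open={R3,R4,R5}
Step 8: reserve R6 B 8 -> on_hand[A=26 B=36 C=37] avail[A=19 B=28 C=36] open={R3,R4,R5,R6}
Step 9: cancel R6 -> on_hand[A=26 B=36 C=37] avail[A=19 B=36 C=36] open={R3,R4,R5}
Step 10: commit R3 -> on_hand[A=23 B=36 C=37] avail[A=19 B=36 C=36] open={R4,R5}
Step 11: reserve R7 C 1 -> on_hand[A=23 B=36 C=37] avail[A=19 B=36 C=35] open={R4,R5,R7}
Step 12: commit R4 -> on_hand[A=23 B=36 C=36] avail[A=19 B=36 C=35] open={R5,R7}
Step 13: reserve R8 C 2 -> on_hand[A=23 B=36 C=36] avail[A=19 B=36 C=33] open={R5,R7,R8}
Step 14: reserve R9 C 6 -> on_hand[A=23 B=36 C=36] avail[A=19 B=36 C=27] open={R5,R7,R8,R9}
Step 15: commit R7 -> on_hand[A=23 B=36 C=35] avail[A=19 B=36 C=27] open={R5,R8,R9}
Step 16: reserve R10 A 1 -> on_hand[A=23 B=36 C=35] avail[A=18 B=36 C=27] open={R10,R5,R8,R9}
Step 17: commit R8 -> on_hand[A=23 B=36 C=33] avail[A=18 B=36 C=27] open={R10,R5,R9}
Step 18: reserve R11 C 7 -> on_hand[A=23 B=36 C=33] avail[A=18 B=36 C=20] open={R10,R11,R5,R9}
Step 19: cancel R9 -> on_hand[A=23 B=36 C=33] avail[A=18 B=36 C=26] open={R10,R11,R5}
Step 20: commit R11 -> on_hand[A=23 B=36 C=26] avail[A=18 B=36 C=26] open={R10,R5}
Final available[C] = 26

Answer: 26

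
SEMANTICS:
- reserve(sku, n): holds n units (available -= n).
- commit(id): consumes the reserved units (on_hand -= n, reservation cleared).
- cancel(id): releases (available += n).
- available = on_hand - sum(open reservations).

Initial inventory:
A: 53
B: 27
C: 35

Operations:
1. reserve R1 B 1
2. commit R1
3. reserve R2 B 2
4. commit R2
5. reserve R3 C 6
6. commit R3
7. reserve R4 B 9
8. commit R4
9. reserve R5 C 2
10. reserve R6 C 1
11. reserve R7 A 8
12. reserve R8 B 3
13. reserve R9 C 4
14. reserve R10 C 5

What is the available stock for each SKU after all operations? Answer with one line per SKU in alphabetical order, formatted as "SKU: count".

Answer: A: 45
B: 12
C: 17

Derivation:
Step 1: reserve R1 B 1 -> on_hand[A=53 B=27 C=35] avail[A=53 B=26 C=35] open={R1}
Step 2: commit R1 -> on_hand[A=53 B=26 C=35] avail[A=53 B=26 C=35] open={}
Step 3: reserve R2 B 2 -> on_hand[A=53 B=26 C=35] avail[A=53 B=24 C=35] open={R2}
Step 4: commit R2 -> on_hand[A=53 B=24 C=35] avail[A=53 B=24 C=35] open={}
Step 5: reserve R3 C 6 -> on_hand[A=53 B=24 C=35] avail[A=53 B=24 C=29] open={R3}
Step 6: commit R3 -> on_hand[A=53 B=24 C=29] avail[A=53 B=24 C=29] open={}
Step 7: reserve R4 B 9 -> on_hand[A=53 B=24 C=29] avail[A=53 B=15 C=29] open={R4}
Step 8: commit R4 -> on_hand[A=53 B=15 C=29] avail[A=53 B=15 C=29] open={}
Step 9: reserve R5 C 2 -> on_hand[A=53 B=15 C=29] avail[A=53 B=15 C=27] open={R5}
Step 10: reserve R6 C 1 -> on_hand[A=53 B=15 C=29] avail[A=53 B=15 C=26] open={R5,R6}
Step 11: reserve R7 A 8 -> on_hand[A=53 B=15 C=29] avail[A=45 B=15 C=26] open={R5,R6,R7}
Step 12: reserve R8 B 3 -> on_hand[A=53 B=15 C=29] avail[A=45 B=12 C=26] open={R5,R6,R7,R8}
Step 13: reserve R9 C 4 -> on_hand[A=53 B=15 C=29] avail[A=45 B=12 C=22] open={R5,R6,R7,R8,R9}
Step 14: reserve R10 C 5 -> on_hand[A=53 B=15 C=29] avail[A=45 B=12 C=17] open={R10,R5,R6,R7,R8,R9}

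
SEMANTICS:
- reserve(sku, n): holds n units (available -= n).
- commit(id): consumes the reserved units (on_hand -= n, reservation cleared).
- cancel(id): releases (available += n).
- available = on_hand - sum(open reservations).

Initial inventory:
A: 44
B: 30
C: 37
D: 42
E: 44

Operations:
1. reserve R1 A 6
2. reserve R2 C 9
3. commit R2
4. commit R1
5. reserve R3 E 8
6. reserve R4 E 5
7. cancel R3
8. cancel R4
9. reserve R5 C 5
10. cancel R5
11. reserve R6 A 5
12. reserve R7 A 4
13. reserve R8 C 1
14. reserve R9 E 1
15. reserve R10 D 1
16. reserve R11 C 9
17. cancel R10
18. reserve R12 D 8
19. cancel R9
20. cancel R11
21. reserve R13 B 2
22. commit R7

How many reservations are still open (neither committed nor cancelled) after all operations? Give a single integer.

Step 1: reserve R1 A 6 -> on_hand[A=44 B=30 C=37 D=42 E=44] avail[A=38 B=30 C=37 D=42 E=44] open={R1}
Step 2: reserve R2 C 9 -> on_hand[A=44 B=30 C=37 D=42 E=44] avail[A=38 B=30 C=28 D=42 E=44] open={R1,R2}
Step 3: commit R2 -> on_hand[A=44 B=30 C=28 D=42 E=44] avail[A=38 B=30 C=28 D=42 E=44] open={R1}
Step 4: commit R1 -> on_hand[A=38 B=30 C=28 D=42 E=44] avail[A=38 B=30 C=28 D=42 E=44] open={}
Step 5: reserve R3 E 8 -> on_hand[A=38 B=30 C=28 D=42 E=44] avail[A=38 B=30 C=28 D=42 E=36] open={R3}
Step 6: reserve R4 E 5 -> on_hand[A=38 B=30 C=28 D=42 E=44] avail[A=38 B=30 C=28 D=42 E=31] open={R3,R4}
Step 7: cancel R3 -> on_hand[A=38 B=30 C=28 D=42 E=44] avail[A=38 B=30 C=28 D=42 E=39] open={R4}
Step 8: cancel R4 -> on_hand[A=38 B=30 C=28 D=42 E=44] avail[A=38 B=30 C=28 D=42 E=44] open={}
Step 9: reserve R5 C 5 -> on_hand[A=38 B=30 C=28 D=42 E=44] avail[A=38 B=30 C=23 D=42 E=44] open={R5}
Step 10: cancel R5 -> on_hand[A=38 B=30 C=28 D=42 E=44] avail[A=38 B=30 C=28 D=42 E=44] open={}
Step 11: reserve R6 A 5 -> on_hand[A=38 B=30 C=28 D=42 E=44] avail[A=33 B=30 C=28 D=42 E=44] open={R6}
Step 12: reserve R7 A 4 -> on_hand[A=38 B=30 C=28 D=42 E=44] avail[A=29 B=30 C=28 D=42 E=44] open={R6,R7}
Step 13: reserve R8 C 1 -> on_hand[A=38 B=30 C=28 D=42 E=44] avail[A=29 B=30 C=27 D=42 E=44] open={R6,R7,R8}
Step 14: reserve R9 E 1 -> on_hand[A=38 B=30 C=28 D=42 E=44] avail[A=29 B=30 C=27 D=42 E=43] open={R6,R7,R8,R9}
Step 15: reserve R10 D 1 -> on_hand[A=38 B=30 C=28 D=42 E=44] avail[A=29 B=30 C=27 D=41 E=43] open={R10,R6,R7,R8,R9}
Step 16: reserve R11 C 9 -> on_hand[A=38 B=30 C=28 D=42 E=44] avail[A=29 B=30 C=18 D=41 E=43] open={R10,R11,R6,R7,R8,R9}
Step 17: cancel R10 -> on_hand[A=38 B=30 C=28 D=42 E=44] avail[A=29 B=30 C=18 D=42 E=43] open={R11,R6,R7,R8,R9}
Step 18: reserve R12 D 8 -> on_hand[A=38 B=30 C=28 D=42 E=44] avail[A=29 B=30 C=18 D=34 E=43] open={R11,R12,R6,R7,R8,R9}
Step 19: cancel R9 -> on_hand[A=38 B=30 C=28 D=42 E=44] avail[A=29 B=30 C=18 D=34 E=44] open={R11,R12,R6,R7,R8}
Step 20: cancel R11 -> on_hand[A=38 B=30 C=28 D=42 E=44] avail[A=29 B=30 C=27 D=34 E=44] open={R12,R6,R7,R8}
Step 21: reserve R13 B 2 -> on_hand[A=38 B=30 C=28 D=42 E=44] avail[A=29 B=28 C=27 D=34 E=44] open={R12,R13,R6,R7,R8}
Step 22: commit R7 -> on_hand[A=34 B=30 C=28 D=42 E=44] avail[A=29 B=28 C=27 D=34 E=44] open={R12,R13,R6,R8}
Open reservations: ['R12', 'R13', 'R6', 'R8'] -> 4

Answer: 4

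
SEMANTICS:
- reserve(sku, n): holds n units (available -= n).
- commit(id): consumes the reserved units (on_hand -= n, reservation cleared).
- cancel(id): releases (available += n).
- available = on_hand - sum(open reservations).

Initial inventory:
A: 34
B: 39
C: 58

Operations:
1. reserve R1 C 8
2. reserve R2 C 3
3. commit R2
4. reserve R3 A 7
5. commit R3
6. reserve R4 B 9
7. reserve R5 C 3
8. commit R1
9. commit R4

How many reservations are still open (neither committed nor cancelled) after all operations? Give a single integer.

Step 1: reserve R1 C 8 -> on_hand[A=34 B=39 C=58] avail[A=34 B=39 C=50] open={R1}
Step 2: reserve R2 C 3 -> on_hand[A=34 B=39 C=58] avail[A=34 B=39 C=47] open={R1,R2}
Step 3: commit R2 -> on_hand[A=34 B=39 C=55] avail[A=34 B=39 C=47] open={R1}
Step 4: reserve R3 A 7 -> on_hand[A=34 B=39 C=55] avail[A=27 B=39 C=47] open={R1,R3}
Step 5: commit R3 -> on_hand[A=27 B=39 C=55] avail[A=27 B=39 C=47] open={R1}
Step 6: reserve R4 B 9 -> on_hand[A=27 B=39 C=55] avail[A=27 B=30 C=47] open={R1,R4}
Step 7: reserve R5 C 3 -> on_hand[A=27 B=39 C=55] avail[A=27 B=30 C=44] open={R1,R4,R5}
Step 8: commit R1 -> on_hand[A=27 B=39 C=47] avail[A=27 B=30 C=44] open={R4,R5}
Step 9: commit R4 -> on_hand[A=27 B=30 C=47] avail[A=27 B=30 C=44] open={R5}
Open reservations: ['R5'] -> 1

Answer: 1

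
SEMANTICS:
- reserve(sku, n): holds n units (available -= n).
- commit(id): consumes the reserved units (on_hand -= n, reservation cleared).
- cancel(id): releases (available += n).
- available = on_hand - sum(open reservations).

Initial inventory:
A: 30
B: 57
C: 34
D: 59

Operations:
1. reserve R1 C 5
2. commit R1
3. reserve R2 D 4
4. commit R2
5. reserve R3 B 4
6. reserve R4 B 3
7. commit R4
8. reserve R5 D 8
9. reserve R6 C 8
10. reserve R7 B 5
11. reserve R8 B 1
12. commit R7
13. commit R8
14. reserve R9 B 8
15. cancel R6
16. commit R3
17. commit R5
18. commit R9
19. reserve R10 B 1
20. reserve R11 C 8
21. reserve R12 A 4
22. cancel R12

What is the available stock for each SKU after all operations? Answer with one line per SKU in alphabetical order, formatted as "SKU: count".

Step 1: reserve R1 C 5 -> on_hand[A=30 B=57 C=34 D=59] avail[A=30 B=57 C=29 D=59] open={R1}
Step 2: commit R1 -> on_hand[A=30 B=57 C=29 D=59] avail[A=30 B=57 C=29 D=59] open={}
Step 3: reserve R2 D 4 -> on_hand[A=30 B=57 C=29 D=59] avail[A=30 B=57 C=29 D=55] open={R2}
Step 4: commit R2 -> on_hand[A=30 B=57 C=29 D=55] avail[A=30 B=57 C=29 D=55] open={}
Step 5: reserve R3 B 4 -> on_hand[A=30 B=57 C=29 D=55] avail[A=30 B=53 C=29 D=55] open={R3}
Step 6: reserve R4 B 3 -> on_hand[A=30 B=57 C=29 D=55] avail[A=30 B=50 C=29 D=55] open={R3,R4}
Step 7: commit R4 -> on_hand[A=30 B=54 C=29 D=55] avail[A=30 B=50 C=29 D=55] open={R3}
Step 8: reserve R5 D 8 -> on_hand[A=30 B=54 C=29 D=55] avail[A=30 B=50 C=29 D=47] open={R3,R5}
Step 9: reserve R6 C 8 -> on_hand[A=30 B=54 C=29 D=55] avail[A=30 B=50 C=21 D=47] open={R3,R5,R6}
Step 10: reserve R7 B 5 -> on_hand[A=30 B=54 C=29 D=55] avail[A=30 B=45 C=21 D=47] open={R3,R5,R6,R7}
Step 11: reserve R8 B 1 -> on_hand[A=30 B=54 C=29 D=55] avail[A=30 B=44 C=21 D=47] open={R3,R5,R6,R7,R8}
Step 12: commit R7 -> on_hand[A=30 B=49 C=29 D=55] avail[A=30 B=44 C=21 D=47] open={R3,R5,R6,R8}
Step 13: commit R8 -> on_hand[A=30 B=48 C=29 D=55] avail[A=30 B=44 C=21 D=47] open={R3,R5,R6}
Step 14: reserve R9 B 8 -> on_hand[A=30 B=48 C=29 D=55] avail[A=30 B=36 C=21 D=47] open={R3,R5,R6,R9}
Step 15: cancel R6 -> on_hand[A=30 B=48 C=29 D=55] avail[A=30 B=36 C=29 D=47] open={R3,R5,R9}
Step 16: commit R3 -> on_hand[A=30 B=44 C=29 D=55] avail[A=30 B=36 C=29 D=47] open={R5,R9}
Step 17: commit R5 -> on_hand[A=30 B=44 C=29 D=47] avail[A=30 B=36 C=29 D=47] open={R9}
Step 18: commit R9 -> on_hand[A=30 B=36 C=29 D=47] avail[A=30 B=36 C=29 D=47] open={}
Step 19: reserve R10 B 1 -> on_hand[A=30 B=36 C=29 D=47] avail[A=30 B=35 C=29 D=47] open={R10}
Step 20: reserve R11 C 8 -> on_hand[A=30 B=36 C=29 D=47] avail[A=30 B=35 C=21 D=47] open={R10,R11}
Step 21: reserve R12 A 4 -> on_hand[A=30 B=36 C=29 D=47] avail[A=26 B=35 C=21 D=47] open={R10,R11,R12}
Step 22: cancel R12 -> on_hand[A=30 B=36 C=29 D=47] avail[A=30 B=35 C=21 D=47] open={R10,R11}

Answer: A: 30
B: 35
C: 21
D: 47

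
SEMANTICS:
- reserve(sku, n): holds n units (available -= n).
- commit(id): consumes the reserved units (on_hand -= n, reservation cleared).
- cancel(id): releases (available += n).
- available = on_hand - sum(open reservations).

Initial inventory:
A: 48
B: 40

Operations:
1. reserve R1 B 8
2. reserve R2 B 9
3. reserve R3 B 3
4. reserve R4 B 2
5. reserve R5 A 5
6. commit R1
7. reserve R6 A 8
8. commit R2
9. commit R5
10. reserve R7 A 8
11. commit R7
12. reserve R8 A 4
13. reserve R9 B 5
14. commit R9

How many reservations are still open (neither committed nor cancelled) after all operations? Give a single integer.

Answer: 4

Derivation:
Step 1: reserve R1 B 8 -> on_hand[A=48 B=40] avail[A=48 B=32] open={R1}
Step 2: reserve R2 B 9 -> on_hand[A=48 B=40] avail[A=48 B=23] open={R1,R2}
Step 3: reserve R3 B 3 -> on_hand[A=48 B=40] avail[A=48 B=20] open={R1,R2,R3}
Step 4: reserve R4 B 2 -> on_hand[A=48 B=40] avail[A=48 B=18] open={R1,R2,R3,R4}
Step 5: reserve R5 A 5 -> on_hand[A=48 B=40] avail[A=43 B=18] open={R1,R2,R3,R4,R5}
Step 6: commit R1 -> on_hand[A=48 B=32] avail[A=43 B=18] open={R2,R3,R4,R5}
Step 7: reserve R6 A 8 -> on_hand[A=48 B=32] avail[A=35 B=18] open={R2,R3,R4,R5,R6}
Step 8: commit R2 -> on_hand[A=48 B=23] avail[A=35 B=18] open={R3,R4,R5,R6}
Step 9: commit R5 -> on_hand[A=43 B=23] avail[A=35 B=18] open={R3,R4,R6}
Step 10: reserve R7 A 8 -> on_hand[A=43 B=23] avail[A=27 B=18] open={R3,R4,R6,R7}
Step 11: commit R7 -> on_hand[A=35 B=23] avail[A=27 B=18] open={R3,R4,R6}
Step 12: reserve R8 A 4 -> on_hand[A=35 B=23] avail[A=23 B=18] open={R3,R4,R6,R8}
Step 13: reserve R9 B 5 -> on_hand[A=35 B=23] avail[A=23 B=13] open={R3,R4,R6,R8,R9}
Step 14: commit R9 -> on_hand[A=35 B=18] avail[A=23 B=13] open={R3,R4,R6,R8}
Open reservations: ['R3', 'R4', 'R6', 'R8'] -> 4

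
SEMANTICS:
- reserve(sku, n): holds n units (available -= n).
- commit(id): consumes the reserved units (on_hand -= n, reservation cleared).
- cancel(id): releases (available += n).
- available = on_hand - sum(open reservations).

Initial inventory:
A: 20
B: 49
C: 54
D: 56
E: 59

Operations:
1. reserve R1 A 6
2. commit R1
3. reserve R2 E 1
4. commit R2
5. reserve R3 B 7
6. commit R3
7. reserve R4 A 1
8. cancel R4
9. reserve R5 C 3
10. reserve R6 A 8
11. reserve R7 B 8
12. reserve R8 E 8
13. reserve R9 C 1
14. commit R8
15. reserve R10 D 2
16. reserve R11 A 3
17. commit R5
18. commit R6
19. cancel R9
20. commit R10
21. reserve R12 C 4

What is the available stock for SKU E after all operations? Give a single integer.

Answer: 50

Derivation:
Step 1: reserve R1 A 6 -> on_hand[A=20 B=49 C=54 D=56 E=59] avail[A=14 B=49 C=54 D=56 E=59] open={R1}
Step 2: commit R1 -> on_hand[A=14 B=49 C=54 D=56 E=59] avail[A=14 B=49 C=54 D=56 E=59] open={}
Step 3: reserve R2 E 1 -> on_hand[A=14 B=49 C=54 D=56 E=59] avail[A=14 B=49 C=54 D=56 E=58] open={R2}
Step 4: commit R2 -> on_hand[A=14 B=49 C=54 D=56 E=58] avail[A=14 B=49 C=54 D=56 E=58] open={}
Step 5: reserve R3 B 7 -> on_hand[A=14 B=49 C=54 D=56 E=58] avail[A=14 B=42 C=54 D=56 E=58] open={R3}
Step 6: commit R3 -> on_hand[A=14 B=42 C=54 D=56 E=58] avail[A=14 B=42 C=54 D=56 E=58] open={}
Step 7: reserve R4 A 1 -> on_hand[A=14 B=42 C=54 D=56 E=58] avail[A=13 B=42 C=54 D=56 E=58] open={R4}
Step 8: cancel R4 -> on_hand[A=14 B=42 C=54 D=56 E=58] avail[A=14 B=42 C=54 D=56 E=58] open={}
Step 9: reserve R5 C 3 -> on_hand[A=14 B=42 C=54 D=56 E=58] avail[A=14 B=42 C=51 D=56 E=58] open={R5}
Step 10: reserve R6 A 8 -> on_hand[A=14 B=42 C=54 D=56 E=58] avail[A=6 B=42 C=51 D=56 E=58] open={R5,R6}
Step 11: reserve R7 B 8 -> on_hand[A=14 B=42 C=54 D=56 E=58] avail[A=6 B=34 C=51 D=56 E=58] open={R5,R6,R7}
Step 12: reserve R8 E 8 -> on_hand[A=14 B=42 C=54 D=56 E=58] avail[A=6 B=34 C=51 D=56 E=50] open={R5,R6,R7,R8}
Step 13: reserve R9 C 1 -> on_hand[A=14 B=42 C=54 D=56 E=58] avail[A=6 B=34 C=50 D=56 E=50] open={R5,R6,R7,R8,R9}
Step 14: commit R8 -> on_hand[A=14 B=42 C=54 D=56 E=50] avail[A=6 B=34 C=50 D=56 E=50] open={R5,R6,R7,R9}
Step 15: reserve R10 D 2 -> on_hand[A=14 B=42 C=54 D=56 E=50] avail[A=6 B=34 C=50 D=54 E=50] open={R10,R5,R6,R7,R9}
Step 16: reserve R11 A 3 -> on_hand[A=14 B=42 C=54 D=56 E=50] avail[A=3 B=34 C=50 D=54 E=50] open={R10,R11,R5,R6,R7,R9}
Step 17: commit R5 -> on_hand[A=14 B=42 C=51 D=56 E=50] avail[A=3 B=34 C=50 D=54 E=50] open={R10,R11,R6,R7,R9}
Step 18: commit R6 -> on_hand[A=6 B=42 C=51 D=56 E=50] avail[A=3 B=34 C=50 D=54 E=50] open={R10,R11,R7,R9}
Step 19: cancel R9 -> on_hand[A=6 B=42 C=51 D=56 E=50] avail[A=3 B=34 C=51 D=54 E=50] open={R10,R11,R7}
Step 20: commit R10 -> on_hand[A=6 B=42 C=51 D=54 E=50] avail[A=3 B=34 C=51 D=54 E=50] open={R11,R7}
Step 21: reserve R12 C 4 -> on_hand[A=6 B=42 C=51 D=54 E=50] avail[A=3 B=34 C=47 D=54 E=50] open={R11,R12,R7}
Final available[E] = 50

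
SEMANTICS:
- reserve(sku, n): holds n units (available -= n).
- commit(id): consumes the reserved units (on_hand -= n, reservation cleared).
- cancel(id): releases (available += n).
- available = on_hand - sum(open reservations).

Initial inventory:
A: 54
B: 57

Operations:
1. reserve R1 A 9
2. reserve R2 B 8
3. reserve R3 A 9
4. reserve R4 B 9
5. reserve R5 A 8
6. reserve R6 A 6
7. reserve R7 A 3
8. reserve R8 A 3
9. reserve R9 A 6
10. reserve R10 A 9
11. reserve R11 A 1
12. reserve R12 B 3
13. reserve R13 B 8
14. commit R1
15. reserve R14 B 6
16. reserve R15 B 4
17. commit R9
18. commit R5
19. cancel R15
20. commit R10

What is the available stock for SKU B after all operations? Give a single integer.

Step 1: reserve R1 A 9 -> on_hand[A=54 B=57] avail[A=45 B=57] open={R1}
Step 2: reserve R2 B 8 -> on_hand[A=54 B=57] avail[A=45 B=49] open={R1,R2}
Step 3: reserve R3 A 9 -> on_hand[A=54 B=57] avail[A=36 B=49] open={R1,R2,R3}
Step 4: reserve R4 B 9 -> on_hand[A=54 B=57] avail[A=36 B=40] open={R1,R2,R3,R4}
Step 5: reserve R5 A 8 -> on_hand[A=54 B=57] avail[A=28 B=40] open={R1,R2,R3,R4,R5}
Step 6: reserve R6 A 6 -> on_hand[A=54 B=57] avail[A=22 B=40] open={R1,R2,R3,R4,R5,R6}
Step 7: reserve R7 A 3 -> on_hand[A=54 B=57] avail[A=19 B=40] open={R1,R2,R3,R4,R5,R6,R7}
Step 8: reserve R8 A 3 -> on_hand[A=54 B=57] avail[A=16 B=40] open={R1,R2,R3,R4,R5,R6,R7,R8}
Step 9: reserve R9 A 6 -> on_hand[A=54 B=57] avail[A=10 B=40] open={R1,R2,R3,R4,R5,R6,R7,R8,R9}
Step 10: reserve R10 A 9 -> on_hand[A=54 B=57] avail[A=1 B=40] open={R1,R10,R2,R3,R4,R5,R6,R7,R8,R9}
Step 11: reserve R11 A 1 -> on_hand[A=54 B=57] avail[A=0 B=40] open={R1,R10,R11,R2,R3,R4,R5,R6,R7,R8,R9}
Step 12: reserve R12 B 3 -> on_hand[A=54 B=57] avail[A=0 B=37] open={R1,R10,R11,R12,R2,R3,R4,R5,R6,R7,R8,R9}
Step 13: reserve R13 B 8 -> on_hand[A=54 B=57] avail[A=0 B=29] open={R1,R10,R11,R12,R13,R2,R3,R4,R5,R6,R7,R8,R9}
Step 14: commit R1 -> on_hand[A=45 B=57] avail[A=0 B=29] open={R10,R11,R12,R13,R2,R3,R4,R5,R6,R7,R8,R9}
Step 15: reserve R14 B 6 -> on_hand[A=45 B=57] avail[A=0 B=23] open={R10,R11,R12,R13,R14,R2,R3,R4,R5,R6,R7,R8,R9}
Step 16: reserve R15 B 4 -> on_hand[A=45 B=57] avail[A=0 B=19] open={R10,R11,R12,R13,R14,R15,R2,R3,R4,R5,R6,R7,R8,R9}
Step 17: commit R9 -> on_hand[A=39 B=57] avail[A=0 B=19] open={R10,R11,R12,R13,R14,R15,R2,R3,R4,R5,R6,R7,R8}
Step 18: commit R5 -> on_hand[A=31 B=57] avail[A=0 B=19] open={R10,R11,R12,R13,R14,R15,R2,R3,R4,R6,R7,R8}
Step 19: cancel R15 -> on_hand[A=31 B=57] avail[A=0 B=23] open={R10,R11,R12,R13,R14,R2,R3,R4,R6,R7,R8}
Step 20: commit R10 -> on_hand[A=22 B=57] avail[A=0 B=23] open={R11,R12,R13,R14,R2,R3,R4,R6,R7,R8}
Final available[B] = 23

Answer: 23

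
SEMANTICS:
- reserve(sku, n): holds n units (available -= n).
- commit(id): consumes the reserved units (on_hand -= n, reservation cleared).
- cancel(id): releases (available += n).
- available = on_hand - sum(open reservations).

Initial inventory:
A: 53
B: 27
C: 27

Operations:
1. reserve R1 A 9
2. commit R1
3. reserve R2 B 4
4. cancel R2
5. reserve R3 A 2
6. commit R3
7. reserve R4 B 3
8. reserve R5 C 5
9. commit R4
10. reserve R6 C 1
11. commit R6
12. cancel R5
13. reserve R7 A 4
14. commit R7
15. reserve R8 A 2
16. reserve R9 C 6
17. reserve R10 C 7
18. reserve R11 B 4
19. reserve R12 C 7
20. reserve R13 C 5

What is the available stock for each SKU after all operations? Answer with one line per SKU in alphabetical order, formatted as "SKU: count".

Step 1: reserve R1 A 9 -> on_hand[A=53 B=27 C=27] avail[A=44 B=27 C=27] open={R1}
Step 2: commit R1 -> on_hand[A=44 B=27 C=27] avail[A=44 B=27 C=27] open={}
Step 3: reserve R2 B 4 -> on_hand[A=44 B=27 C=27] avail[A=44 B=23 C=27] open={R2}
Step 4: cancel R2 -> on_hand[A=44 B=27 C=27] avail[A=44 B=27 C=27] open={}
Step 5: reserve R3 A 2 -> on_hand[A=44 B=27 C=27] avail[A=42 B=27 C=27] open={R3}
Step 6: commit R3 -> on_hand[A=42 B=27 C=27] avail[A=42 B=27 C=27] open={}
Step 7: reserve R4 B 3 -> on_hand[A=42 B=27 C=27] avail[A=42 B=24 C=27] open={R4}
Step 8: reserve R5 C 5 -> on_hand[A=42 B=27 C=27] avail[A=42 B=24 C=22] open={R4,R5}
Step 9: commit R4 -> on_hand[A=42 B=24 C=27] avail[A=42 B=24 C=22] open={R5}
Step 10: reserve R6 C 1 -> on_hand[A=42 B=24 C=27] avail[A=42 B=24 C=21] open={R5,R6}
Step 11: commit R6 -> on_hand[A=42 B=24 C=26] avail[A=42 B=24 C=21] open={R5}
Step 12: cancel R5 -> on_hand[A=42 B=24 C=26] avail[A=42 B=24 C=26] open={}
Step 13: reserve R7 A 4 -> on_hand[A=42 B=24 C=26] avail[A=38 B=24 C=26] open={R7}
Step 14: commit R7 -> on_hand[A=38 B=24 C=26] avail[A=38 B=24 C=26] open={}
Step 15: reserve R8 A 2 -> on_hand[A=38 B=24 C=26] avail[A=36 B=24 C=26] open={R8}
Step 16: reserve R9 C 6 -> on_hand[A=38 B=24 C=26] avail[A=36 B=24 C=20] open={R8,R9}
Step 17: reserve R10 C 7 -> on_hand[A=38 B=24 C=26] avail[A=36 B=24 C=13] open={R10,R8,R9}
Step 18: reserve R11 B 4 -> on_hand[A=38 B=24 C=26] avail[A=36 B=20 C=13] open={R10,R11,R8,R9}
Step 19: reserve R12 C 7 -> on_hand[A=38 B=24 C=26] avail[A=36 B=20 C=6] open={R10,R11,R12,R8,R9}
Step 20: reserve R13 C 5 -> on_hand[A=38 B=24 C=26] avail[A=36 B=20 C=1] open={R10,R11,R12,R13,R8,R9}

Answer: A: 36
B: 20
C: 1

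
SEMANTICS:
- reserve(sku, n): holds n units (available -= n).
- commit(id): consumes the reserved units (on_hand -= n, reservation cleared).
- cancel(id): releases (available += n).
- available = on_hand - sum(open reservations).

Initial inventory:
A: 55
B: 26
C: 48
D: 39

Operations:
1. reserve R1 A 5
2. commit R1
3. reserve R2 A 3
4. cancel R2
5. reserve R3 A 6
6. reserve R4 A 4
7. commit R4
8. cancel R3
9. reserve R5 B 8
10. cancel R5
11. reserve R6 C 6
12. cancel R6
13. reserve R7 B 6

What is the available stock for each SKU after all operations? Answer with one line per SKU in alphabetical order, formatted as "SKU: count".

Step 1: reserve R1 A 5 -> on_hand[A=55 B=26 C=48 D=39] avail[A=50 B=26 C=48 D=39] open={R1}
Step 2: commit R1 -> on_hand[A=50 B=26 C=48 D=39] avail[A=50 B=26 C=48 D=39] open={}
Step 3: reserve R2 A 3 -> on_hand[A=50 B=26 C=48 D=39] avail[A=47 B=26 C=48 D=39] open={R2}
Step 4: cancel R2 -> on_hand[A=50 B=26 C=48 D=39] avail[A=50 B=26 C=48 D=39] open={}
Step 5: reserve R3 A 6 -> on_hand[A=50 B=26 C=48 D=39] avail[A=44 B=26 C=48 D=39] open={R3}
Step 6: reserve R4 A 4 -> on_hand[A=50 B=26 C=48 D=39] avail[A=40 B=26 C=48 D=39] open={R3,R4}
Step 7: commit R4 -> on_hand[A=46 B=26 C=48 D=39] avail[A=40 B=26 C=48 D=39] open={R3}
Step 8: cancel R3 -> on_hand[A=46 B=26 C=48 D=39] avail[A=46 B=26 C=48 D=39] open={}
Step 9: reserve R5 B 8 -> on_hand[A=46 B=26 C=48 D=39] avail[A=46 B=18 C=48 D=39] open={R5}
Step 10: cancel R5 -> on_hand[A=46 B=26 C=48 D=39] avail[A=46 B=26 C=48 D=39] open={}
Step 11: reserve R6 C 6 -> on_hand[A=46 B=26 C=48 D=39] avail[A=46 B=26 C=42 D=39] open={R6}
Step 12: cancel R6 -> on_hand[A=46 B=26 C=48 D=39] avail[A=46 B=26 C=48 D=39] open={}
Step 13: reserve R7 B 6 -> on_hand[A=46 B=26 C=48 D=39] avail[A=46 B=20 C=48 D=39] open={R7}

Answer: A: 46
B: 20
C: 48
D: 39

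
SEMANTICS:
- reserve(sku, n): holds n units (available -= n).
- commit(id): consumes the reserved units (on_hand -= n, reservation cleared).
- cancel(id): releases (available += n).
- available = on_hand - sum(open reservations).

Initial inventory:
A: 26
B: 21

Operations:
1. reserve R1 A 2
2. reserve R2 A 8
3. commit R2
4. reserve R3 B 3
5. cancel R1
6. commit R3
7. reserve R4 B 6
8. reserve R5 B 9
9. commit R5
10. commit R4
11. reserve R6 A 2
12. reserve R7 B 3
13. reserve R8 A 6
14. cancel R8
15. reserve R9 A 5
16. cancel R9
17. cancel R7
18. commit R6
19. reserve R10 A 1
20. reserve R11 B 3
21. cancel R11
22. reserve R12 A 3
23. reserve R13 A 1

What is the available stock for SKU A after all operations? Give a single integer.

Step 1: reserve R1 A 2 -> on_hand[A=26 B=21] avail[A=24 B=21] open={R1}
Step 2: reserve R2 A 8 -> on_hand[A=26 B=21] avail[A=16 B=21] open={R1,R2}
Step 3: commit R2 -> on_hand[A=18 B=21] avail[A=16 B=21] open={R1}
Step 4: reserve R3 B 3 -> on_hand[A=18 B=21] avail[A=16 B=18] open={R1,R3}
Step 5: cancel R1 -> on_hand[A=18 B=21] avail[A=18 B=18] open={R3}
Step 6: commit R3 -> on_hand[A=18 B=18] avail[A=18 B=18] open={}
Step 7: reserve R4 B 6 -> on_hand[A=18 B=18] avail[A=18 B=12] open={R4}
Step 8: reserve R5 B 9 -> on_hand[A=18 B=18] avail[A=18 B=3] open={R4,R5}
Step 9: commit R5 -> on_hand[A=18 B=9] avail[A=18 B=3] open={R4}
Step 10: commit R4 -> on_hand[A=18 B=3] avail[A=18 B=3] open={}
Step 11: reserve R6 A 2 -> on_hand[A=18 B=3] avail[A=16 B=3] open={R6}
Step 12: reserve R7 B 3 -> on_hand[A=18 B=3] avail[A=16 B=0] open={R6,R7}
Step 13: reserve R8 A 6 -> on_hand[A=18 B=3] avail[A=10 B=0] open={R6,R7,R8}
Step 14: cancel R8 -> on_hand[A=18 B=3] avail[A=16 B=0] open={R6,R7}
Step 15: reserve R9 A 5 -> on_hand[A=18 B=3] avail[A=11 B=0] open={R6,R7,R9}
Step 16: cancel R9 -> on_hand[A=18 B=3] avail[A=16 B=0] open={R6,R7}
Step 17: cancel R7 -> on_hand[A=18 B=3] avail[A=16 B=3] open={R6}
Step 18: commit R6 -> on_hand[A=16 B=3] avail[A=16 B=3] open={}
Step 19: reserve R10 A 1 -> on_hand[A=16 B=3] avail[A=15 B=3] open={R10}
Step 20: reserve R11 B 3 -> on_hand[A=16 B=3] avail[A=15 B=0] open={R10,R11}
Step 21: cancel R11 -> on_hand[A=16 B=3] avail[A=15 B=3] open={R10}
Step 22: reserve R12 A 3 -> on_hand[A=16 B=3] avail[A=12 B=3] open={R10,R12}
Step 23: reserve R13 A 1 -> on_hand[A=16 B=3] avail[A=11 B=3] open={R10,R12,R13}
Final available[A] = 11

Answer: 11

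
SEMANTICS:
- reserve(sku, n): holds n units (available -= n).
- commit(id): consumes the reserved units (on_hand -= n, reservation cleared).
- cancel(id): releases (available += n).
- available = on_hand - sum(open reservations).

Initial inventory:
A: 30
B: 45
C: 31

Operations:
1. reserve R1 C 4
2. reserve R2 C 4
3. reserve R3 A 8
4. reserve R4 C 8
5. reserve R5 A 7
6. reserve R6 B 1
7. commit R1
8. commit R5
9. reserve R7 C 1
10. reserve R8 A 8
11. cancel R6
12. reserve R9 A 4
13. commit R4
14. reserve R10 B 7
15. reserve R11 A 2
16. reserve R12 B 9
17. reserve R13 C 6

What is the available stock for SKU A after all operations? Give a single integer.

Step 1: reserve R1 C 4 -> on_hand[A=30 B=45 C=31] avail[A=30 B=45 C=27] open={R1}
Step 2: reserve R2 C 4 -> on_hand[A=30 B=45 C=31] avail[A=30 B=45 C=23] open={R1,R2}
Step 3: reserve R3 A 8 -> on_hand[A=30 B=45 C=31] avail[A=22 B=45 C=23] open={R1,R2,R3}
Step 4: reserve R4 C 8 -> on_hand[A=30 B=45 C=31] avail[A=22 B=45 C=15] open={R1,R2,R3,R4}
Step 5: reserve R5 A 7 -> on_hand[A=30 B=45 C=31] avail[A=15 B=45 C=15] open={R1,R2,R3,R4,R5}
Step 6: reserve R6 B 1 -> on_hand[A=30 B=45 C=31] avail[A=15 B=44 C=15] open={R1,R2,R3,R4,R5,R6}
Step 7: commit R1 -> on_hand[A=30 B=45 C=27] avail[A=15 B=44 C=15] open={R2,R3,R4,R5,R6}
Step 8: commit R5 -> on_hand[A=23 B=45 C=27] avail[A=15 B=44 C=15] open={R2,R3,R4,R6}
Step 9: reserve R7 C 1 -> on_hand[A=23 B=45 C=27] avail[A=15 B=44 C=14] open={R2,R3,R4,R6,R7}
Step 10: reserve R8 A 8 -> on_hand[A=23 B=45 C=27] avail[A=7 B=44 C=14] open={R2,R3,R4,R6,R7,R8}
Step 11: cancel R6 -> on_hand[A=23 B=45 C=27] avail[A=7 B=45 C=14] open={R2,R3,R4,R7,R8}
Step 12: reserve R9 A 4 -> on_hand[A=23 B=45 C=27] avail[A=3 B=45 C=14] open={R2,R3,R4,R7,R8,R9}
Step 13: commit R4 -> on_hand[A=23 B=45 C=19] avail[A=3 B=45 C=14] open={R2,R3,R7,R8,R9}
Step 14: reserve R10 B 7 -> on_hand[A=23 B=45 C=19] avail[A=3 B=38 C=14] open={R10,R2,R3,R7,R8,R9}
Step 15: reserve R11 A 2 -> on_hand[A=23 B=45 C=19] avail[A=1 B=38 C=14] open={R10,R11,R2,R3,R7,R8,R9}
Step 16: reserve R12 B 9 -> on_hand[A=23 B=45 C=19] avail[A=1 B=29 C=14] open={R10,R11,R12,R2,R3,R7,R8,R9}
Step 17: reserve R13 C 6 -> on_hand[A=23 B=45 C=19] avail[A=1 B=29 C=8] open={R10,R11,R12,R13,R2,R3,R7,R8,R9}
Final available[A] = 1

Answer: 1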